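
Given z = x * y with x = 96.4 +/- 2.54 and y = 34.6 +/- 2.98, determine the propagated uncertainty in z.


For a product z = x*y, the relative uncertainty is:
uz/z = sqrt((ux/x)^2 + (uy/y)^2)
Relative uncertainties: ux/x = 2.54/96.4 = 0.026349
uy/y = 2.98/34.6 = 0.086127
z = 96.4 * 34.6 = 3335.4
uz = 3335.4 * sqrt(0.026349^2 + 0.086127^2) = 300.414

300.414


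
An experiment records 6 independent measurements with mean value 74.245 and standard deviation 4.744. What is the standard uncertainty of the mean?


The standard uncertainty for Type A evaluation is u = s / sqrt(n).
u = 4.744 / sqrt(6)
u = 4.744 / 2.4495
u = 1.9367

1.9367


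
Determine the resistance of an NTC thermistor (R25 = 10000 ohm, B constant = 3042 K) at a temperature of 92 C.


NTC thermistor equation: Rt = R25 * exp(B * (1/T - 1/T25)).
T in Kelvin: 365.15 K, T25 = 298.15 K
1/T - 1/T25 = 1/365.15 - 1/298.15 = -0.00061542
B * (1/T - 1/T25) = 3042 * -0.00061542 = -1.8721
Rt = 10000 * exp(-1.8721) = 1538.0 ohm

1538.0 ohm


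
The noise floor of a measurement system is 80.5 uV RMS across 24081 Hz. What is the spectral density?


Noise spectral density = Vrms / sqrt(BW).
NSD = 80.5 / sqrt(24081)
NSD = 80.5 / 155.1805
NSD = 0.5188 uV/sqrt(Hz)

0.5188 uV/sqrt(Hz)


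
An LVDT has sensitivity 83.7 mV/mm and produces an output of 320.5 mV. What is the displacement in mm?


Displacement = Vout / sensitivity.
d = 320.5 / 83.7
d = 3.829 mm

3.829 mm


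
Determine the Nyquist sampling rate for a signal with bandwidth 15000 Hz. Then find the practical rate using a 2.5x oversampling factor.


By Nyquist theorem, fs_min = 2 * fmax.
fs_min = 2 * 15000 = 30000 Hz
Practical rate = 2.5 * fs_min = 2.5 * 30000 = 75000 Hz

fs_min = 30000 Hz, fs_practical = 75000 Hz


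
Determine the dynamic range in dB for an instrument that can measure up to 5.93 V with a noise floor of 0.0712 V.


Dynamic range = 20 * log10(Vmax / Vnoise).
DR = 20 * log10(5.93 / 0.0712)
DR = 20 * log10(83.29)
DR = 38.41 dB

38.41 dB


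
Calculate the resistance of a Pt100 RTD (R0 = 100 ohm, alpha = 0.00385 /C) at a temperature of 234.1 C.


The RTD equation: Rt = R0 * (1 + alpha * T).
Rt = 100 * (1 + 0.00385 * 234.1)
Rt = 100 * (1 + 0.901285)
Rt = 100 * 1.901285
Rt = 190.129 ohm

190.129 ohm


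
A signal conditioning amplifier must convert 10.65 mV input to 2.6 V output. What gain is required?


Gain = Vout / Vin (converting to same units).
G = 2.6 V / 10.65 mV
G = 2600.0 mV / 10.65 mV
G = 244.13

244.13


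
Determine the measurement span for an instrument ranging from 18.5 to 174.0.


Span = upper range - lower range.
Span = 174.0 - (18.5)
Span = 155.5

155.5


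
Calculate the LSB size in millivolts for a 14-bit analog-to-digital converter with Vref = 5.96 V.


The resolution (LSB) of an ADC is Vref / 2^n.
LSB = 5.96 / 2^14
LSB = 5.96 / 16384
LSB = 0.00036377 V = 0.36376953 mV

0.36376953 mV


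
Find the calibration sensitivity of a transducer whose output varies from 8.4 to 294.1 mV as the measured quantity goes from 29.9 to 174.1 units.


Sensitivity = (y2 - y1) / (x2 - x1).
S = (294.1 - 8.4) / (174.1 - 29.9)
S = 285.7 / 144.2
S = 1.9813 mV/unit

1.9813 mV/unit


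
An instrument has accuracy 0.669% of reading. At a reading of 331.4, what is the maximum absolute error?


Absolute error = (accuracy% / 100) * reading.
Error = (0.669 / 100) * 331.4
Error = 0.00669 * 331.4
Error = 2.2171

2.2171


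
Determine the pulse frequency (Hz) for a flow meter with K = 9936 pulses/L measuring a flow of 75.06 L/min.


Frequency = K * Q / 60 (converting L/min to L/s).
f = 9936 * 75.06 / 60
f = 745796.16 / 60
f = 12429.94 Hz

12429.94 Hz


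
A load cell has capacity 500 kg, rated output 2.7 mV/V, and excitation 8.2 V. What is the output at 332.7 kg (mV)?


Vout = rated_output * Vex * (load / capacity).
Vout = 2.7 * 8.2 * (332.7 / 500)
Vout = 2.7 * 8.2 * 0.6654
Vout = 14.732 mV

14.732 mV


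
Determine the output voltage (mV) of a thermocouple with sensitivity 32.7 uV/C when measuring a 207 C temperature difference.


The thermocouple output V = sensitivity * dT.
V = 32.7 uV/C * 207 C
V = 6768.9 uV
V = 6.769 mV

6.769 mV


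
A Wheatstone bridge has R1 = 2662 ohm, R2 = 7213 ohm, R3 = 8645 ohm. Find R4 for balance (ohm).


At balance: R1*R4 = R2*R3, so R4 = R2*R3/R1.
R4 = 7213 * 8645 / 2662
R4 = 62356385 / 2662
R4 = 23424.64 ohm

23424.64 ohm


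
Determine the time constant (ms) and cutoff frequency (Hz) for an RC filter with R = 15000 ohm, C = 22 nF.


Time constant: tau = R * C.
tau = 15000 * 2.20e-08 = 0.00033 s
tau = 0.33 ms
Cutoff frequency: fc = 1 / (2*pi*R*C).
fc = 1 / (2*pi*0.00033) = 482.29 Hz

tau = 0.33 ms, fc = 482.29 Hz


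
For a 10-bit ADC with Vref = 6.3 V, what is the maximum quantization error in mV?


The maximum quantization error is +/- LSB/2.
LSB = Vref / 2^n = 6.3 / 1024 = 0.00615234 V
Max error = LSB / 2 = 0.00615234 / 2 = 0.00307617 V
Max error = 3.0762 mV

3.0762 mV


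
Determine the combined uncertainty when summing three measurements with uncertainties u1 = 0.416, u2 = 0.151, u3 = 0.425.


For a sum of independent quantities, uc = sqrt(u1^2 + u2^2 + u3^2).
uc = sqrt(0.416^2 + 0.151^2 + 0.425^2)
uc = sqrt(0.173056 + 0.022801 + 0.180625)
uc = 0.6136

0.6136


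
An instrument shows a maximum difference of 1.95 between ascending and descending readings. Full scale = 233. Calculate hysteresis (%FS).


Hysteresis = (max difference / full scale) * 100%.
H = (1.95 / 233) * 100
H = 0.837 %FS

0.837 %FS


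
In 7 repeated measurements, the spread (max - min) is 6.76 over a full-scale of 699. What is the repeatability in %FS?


Repeatability = (spread / full scale) * 100%.
R = (6.76 / 699) * 100
R = 0.967 %FS

0.967 %FS


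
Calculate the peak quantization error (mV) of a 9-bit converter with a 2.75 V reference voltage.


The maximum quantization error is +/- LSB/2.
LSB = Vref / 2^n = 2.75 / 512 = 0.00537109 V
Max error = LSB / 2 = 0.00537109 / 2 = 0.00268555 V
Max error = 2.6855 mV

2.6855 mV


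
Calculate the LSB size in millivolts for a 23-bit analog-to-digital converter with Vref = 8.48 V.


The resolution (LSB) of an ADC is Vref / 2^n.
LSB = 8.48 / 2^23
LSB = 8.48 / 8388608
LSB = 1.01e-06 V = 0.00101089 mV

0.00101089 mV


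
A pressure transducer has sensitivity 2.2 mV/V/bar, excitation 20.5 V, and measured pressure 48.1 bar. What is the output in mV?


Output = sensitivity * Vex * P.
Vout = 2.2 * 20.5 * 48.1
Vout = 45.1 * 48.1
Vout = 2169.31 mV

2169.31 mV


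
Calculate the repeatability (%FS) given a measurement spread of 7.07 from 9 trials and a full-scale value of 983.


Repeatability = (spread / full scale) * 100%.
R = (7.07 / 983) * 100
R = 0.719 %FS

0.719 %FS


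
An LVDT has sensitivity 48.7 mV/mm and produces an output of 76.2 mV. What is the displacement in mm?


Displacement = Vout / sensitivity.
d = 76.2 / 48.7
d = 1.565 mm

1.565 mm


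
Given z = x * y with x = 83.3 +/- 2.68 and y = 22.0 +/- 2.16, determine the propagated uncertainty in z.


For a product z = x*y, the relative uncertainty is:
uz/z = sqrt((ux/x)^2 + (uy/y)^2)
Relative uncertainties: ux/x = 2.68/83.3 = 0.032173
uy/y = 2.16/22.0 = 0.098182
z = 83.3 * 22.0 = 1832.6
uz = 1832.6 * sqrt(0.032173^2 + 0.098182^2) = 189.342

189.342


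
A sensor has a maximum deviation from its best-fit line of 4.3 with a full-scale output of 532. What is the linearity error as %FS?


Linearity error = (max deviation / full scale) * 100%.
Linearity = (4.3 / 532) * 100
Linearity = 0.808 %FS

0.808 %FS


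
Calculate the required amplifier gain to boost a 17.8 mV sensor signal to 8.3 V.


Gain = Vout / Vin (converting to same units).
G = 8.3 V / 17.8 mV
G = 8300.0 mV / 17.8 mV
G = 466.29

466.29


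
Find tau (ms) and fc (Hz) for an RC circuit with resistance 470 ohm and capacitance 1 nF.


Time constant: tau = R * C.
tau = 470 * 1.00e-09 = 4.7e-07 s
tau = 0.0005 ms
Cutoff frequency: fc = 1 / (2*pi*R*C).
fc = 1 / (2*pi*4.7e-07) = 338627.54 Hz

tau = 0.0005 ms, fc = 338627.54 Hz


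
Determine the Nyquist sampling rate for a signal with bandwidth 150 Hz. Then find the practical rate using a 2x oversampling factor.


By Nyquist theorem, fs_min = 2 * fmax.
fs_min = 2 * 150 = 300 Hz
Practical rate = 2 * fs_min = 2 * 300 = 600 Hz

fs_min = 300 Hz, fs_practical = 600 Hz


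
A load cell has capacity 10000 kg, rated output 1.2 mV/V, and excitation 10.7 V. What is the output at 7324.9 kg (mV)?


Vout = rated_output * Vex * (load / capacity).
Vout = 1.2 * 10.7 * (7324.9 / 10000)
Vout = 1.2 * 10.7 * 0.73249
Vout = 9.405 mV

9.405 mV


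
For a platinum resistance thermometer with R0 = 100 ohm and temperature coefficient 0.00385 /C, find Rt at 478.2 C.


The RTD equation: Rt = R0 * (1 + alpha * T).
Rt = 100 * (1 + 0.00385 * 478.2)
Rt = 100 * (1 + 1.84107)
Rt = 100 * 2.84107
Rt = 284.107 ohm

284.107 ohm


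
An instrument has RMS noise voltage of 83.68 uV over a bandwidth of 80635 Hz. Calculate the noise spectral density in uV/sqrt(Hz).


Noise spectral density = Vrms / sqrt(BW).
NSD = 83.68 / sqrt(80635)
NSD = 83.68 / 283.963
NSD = 0.2947 uV/sqrt(Hz)

0.2947 uV/sqrt(Hz)


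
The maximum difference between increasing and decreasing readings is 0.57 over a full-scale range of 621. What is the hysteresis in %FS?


Hysteresis = (max difference / full scale) * 100%.
H = (0.57 / 621) * 100
H = 0.092 %FS

0.092 %FS


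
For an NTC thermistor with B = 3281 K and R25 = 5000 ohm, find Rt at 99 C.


NTC thermistor equation: Rt = R25 * exp(B * (1/T - 1/T25)).
T in Kelvin: 372.15 K, T25 = 298.15 K
1/T - 1/T25 = 1/372.15 - 1/298.15 = -0.00066693
B * (1/T - 1/T25) = 3281 * -0.00066693 = -2.1882
Rt = 5000 * exp(-2.1882) = 560.6 ohm

560.6 ohm


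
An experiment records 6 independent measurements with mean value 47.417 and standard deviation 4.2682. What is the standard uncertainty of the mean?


The standard uncertainty for Type A evaluation is u = s / sqrt(n).
u = 4.2682 / sqrt(6)
u = 4.2682 / 2.4495
u = 1.7425

1.7425


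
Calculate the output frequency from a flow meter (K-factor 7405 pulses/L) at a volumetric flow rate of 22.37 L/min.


Frequency = K * Q / 60 (converting L/min to L/s).
f = 7405 * 22.37 / 60
f = 165649.85 / 60
f = 2760.83 Hz

2760.83 Hz


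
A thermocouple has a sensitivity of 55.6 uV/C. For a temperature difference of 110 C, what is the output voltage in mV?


The thermocouple output V = sensitivity * dT.
V = 55.6 uV/C * 110 C
V = 6116.0 uV
V = 6.116 mV

6.116 mV


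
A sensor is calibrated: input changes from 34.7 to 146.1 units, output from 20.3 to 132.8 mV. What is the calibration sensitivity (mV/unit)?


Sensitivity = (y2 - y1) / (x2 - x1).
S = (132.8 - 20.3) / (146.1 - 34.7)
S = 112.5 / 111.4
S = 1.0099 mV/unit

1.0099 mV/unit


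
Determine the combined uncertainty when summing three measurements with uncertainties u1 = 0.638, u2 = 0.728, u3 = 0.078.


For a sum of independent quantities, uc = sqrt(u1^2 + u2^2 + u3^2).
uc = sqrt(0.638^2 + 0.728^2 + 0.078^2)
uc = sqrt(0.407044 + 0.529984 + 0.006084)
uc = 0.9711

0.9711


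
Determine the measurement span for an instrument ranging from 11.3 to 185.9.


Span = upper range - lower range.
Span = 185.9 - (11.3)
Span = 174.6

174.6


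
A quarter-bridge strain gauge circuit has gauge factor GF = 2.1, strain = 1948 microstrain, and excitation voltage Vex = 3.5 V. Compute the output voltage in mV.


Quarter bridge output: Vout = (GF * epsilon * Vex) / 4.
Vout = (2.1 * 1948e-6 * 3.5) / 4
Vout = 0.0143178 / 4 V
Vout = 0.00357945 V = 3.5795 mV

3.5795 mV


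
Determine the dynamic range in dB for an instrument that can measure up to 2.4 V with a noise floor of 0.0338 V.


Dynamic range = 20 * log10(Vmax / Vnoise).
DR = 20 * log10(2.4 / 0.0338)
DR = 20 * log10(71.01)
DR = 37.03 dB

37.03 dB


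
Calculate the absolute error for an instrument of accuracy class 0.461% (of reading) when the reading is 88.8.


Absolute error = (accuracy% / 100) * reading.
Error = (0.461 / 100) * 88.8
Error = 0.00461 * 88.8
Error = 0.4094

0.4094


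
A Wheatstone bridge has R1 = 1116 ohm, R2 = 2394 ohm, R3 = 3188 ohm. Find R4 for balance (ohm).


At balance: R1*R4 = R2*R3, so R4 = R2*R3/R1.
R4 = 2394 * 3188 / 1116
R4 = 7632072 / 1116
R4 = 6838.77 ohm

6838.77 ohm


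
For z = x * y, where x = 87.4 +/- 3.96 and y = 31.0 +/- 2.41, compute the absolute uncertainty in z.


For a product z = x*y, the relative uncertainty is:
uz/z = sqrt((ux/x)^2 + (uy/y)^2)
Relative uncertainties: ux/x = 3.96/87.4 = 0.045309
uy/y = 2.41/31.0 = 0.077742
z = 87.4 * 31.0 = 2709.4
uz = 2709.4 * sqrt(0.045309^2 + 0.077742^2) = 243.796

243.796


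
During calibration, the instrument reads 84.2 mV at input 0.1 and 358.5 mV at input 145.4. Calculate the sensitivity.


Sensitivity = (y2 - y1) / (x2 - x1).
S = (358.5 - 84.2) / (145.4 - 0.1)
S = 274.3 / 145.3
S = 1.8878 mV/unit

1.8878 mV/unit


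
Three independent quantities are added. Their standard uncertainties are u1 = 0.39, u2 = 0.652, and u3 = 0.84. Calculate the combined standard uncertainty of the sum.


For a sum of independent quantities, uc = sqrt(u1^2 + u2^2 + u3^2).
uc = sqrt(0.39^2 + 0.652^2 + 0.84^2)
uc = sqrt(0.1521 + 0.425104 + 0.7056)
uc = 1.1326

1.1326


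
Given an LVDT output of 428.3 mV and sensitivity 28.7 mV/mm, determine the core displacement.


Displacement = Vout / sensitivity.
d = 428.3 / 28.7
d = 14.923 mm

14.923 mm


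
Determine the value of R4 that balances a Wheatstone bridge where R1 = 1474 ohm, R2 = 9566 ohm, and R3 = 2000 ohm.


At balance: R1*R4 = R2*R3, so R4 = R2*R3/R1.
R4 = 9566 * 2000 / 1474
R4 = 19132000 / 1474
R4 = 12979.65 ohm

12979.65 ohm


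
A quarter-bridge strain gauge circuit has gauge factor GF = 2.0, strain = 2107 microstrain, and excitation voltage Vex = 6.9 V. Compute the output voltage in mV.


Quarter bridge output: Vout = (GF * epsilon * Vex) / 4.
Vout = (2.0 * 2107e-6 * 6.9) / 4
Vout = 0.0290766 / 4 V
Vout = 0.00726915 V = 7.2692 mV

7.2692 mV


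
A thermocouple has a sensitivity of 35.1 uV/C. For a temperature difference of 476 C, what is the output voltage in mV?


The thermocouple output V = sensitivity * dT.
V = 35.1 uV/C * 476 C
V = 16707.6 uV
V = 16.708 mV

16.708 mV


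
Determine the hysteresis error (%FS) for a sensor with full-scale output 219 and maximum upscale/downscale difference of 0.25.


Hysteresis = (max difference / full scale) * 100%.
H = (0.25 / 219) * 100
H = 0.114 %FS

0.114 %FS


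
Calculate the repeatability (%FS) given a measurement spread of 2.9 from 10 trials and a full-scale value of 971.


Repeatability = (spread / full scale) * 100%.
R = (2.9 / 971) * 100
R = 0.299 %FS

0.299 %FS


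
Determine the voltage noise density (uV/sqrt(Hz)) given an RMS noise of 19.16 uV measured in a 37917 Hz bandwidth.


Noise spectral density = Vrms / sqrt(BW).
NSD = 19.16 / sqrt(37917)
NSD = 19.16 / 194.7229
NSD = 0.0984 uV/sqrt(Hz)

0.0984 uV/sqrt(Hz)


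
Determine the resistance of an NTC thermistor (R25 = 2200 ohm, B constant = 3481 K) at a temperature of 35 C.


NTC thermistor equation: Rt = R25 * exp(B * (1/T - 1/T25)).
T in Kelvin: 308.15 K, T25 = 298.15 K
1/T - 1/T25 = 1/308.15 - 1/298.15 = -0.00010884
B * (1/T - 1/T25) = 3481 * -0.00010884 = -0.3789
Rt = 2200 * exp(-0.3789) = 1506.2 ohm

1506.2 ohm


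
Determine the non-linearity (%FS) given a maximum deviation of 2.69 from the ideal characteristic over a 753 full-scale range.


Linearity error = (max deviation / full scale) * 100%.
Linearity = (2.69 / 753) * 100
Linearity = 0.357 %FS

0.357 %FS


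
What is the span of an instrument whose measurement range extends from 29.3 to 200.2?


Span = upper range - lower range.
Span = 200.2 - (29.3)
Span = 170.9

170.9


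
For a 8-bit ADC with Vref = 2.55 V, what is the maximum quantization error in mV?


The maximum quantization error is +/- LSB/2.
LSB = Vref / 2^n = 2.55 / 256 = 0.00996094 V
Max error = LSB / 2 = 0.00996094 / 2 = 0.00498047 V
Max error = 4.9805 mV

4.9805 mV


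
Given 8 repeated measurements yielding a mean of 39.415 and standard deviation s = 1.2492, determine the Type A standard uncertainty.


The standard uncertainty for Type A evaluation is u = s / sqrt(n).
u = 1.2492 / sqrt(8)
u = 1.2492 / 2.8284
u = 0.4417

0.4417


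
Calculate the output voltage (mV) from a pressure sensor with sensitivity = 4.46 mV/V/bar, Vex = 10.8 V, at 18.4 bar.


Output = sensitivity * Vex * P.
Vout = 4.46 * 10.8 * 18.4
Vout = 48.168 * 18.4
Vout = 886.29 mV

886.29 mV


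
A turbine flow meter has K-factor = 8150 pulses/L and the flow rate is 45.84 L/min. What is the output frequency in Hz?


Frequency = K * Q / 60 (converting L/min to L/s).
f = 8150 * 45.84 / 60
f = 373596.0 / 60
f = 6226.6 Hz

6226.6 Hz


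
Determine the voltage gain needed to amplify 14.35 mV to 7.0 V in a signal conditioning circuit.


Gain = Vout / Vin (converting to same units).
G = 7.0 V / 14.35 mV
G = 7000.0 mV / 14.35 mV
G = 487.8

487.8


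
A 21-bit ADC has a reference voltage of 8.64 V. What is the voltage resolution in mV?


The resolution (LSB) of an ADC is Vref / 2^n.
LSB = 8.64 / 2^21
LSB = 8.64 / 2097152
LSB = 4.12e-06 V = 0.00411987 mV

0.00411987 mV


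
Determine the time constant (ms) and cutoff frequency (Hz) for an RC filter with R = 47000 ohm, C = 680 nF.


Time constant: tau = R * C.
tau = 47000 * 6.80e-07 = 0.03196 s
tau = 31.96 ms
Cutoff frequency: fc = 1 / (2*pi*R*C).
fc = 1 / (2*pi*0.03196) = 4.98 Hz

tau = 31.96 ms, fc = 4.98 Hz


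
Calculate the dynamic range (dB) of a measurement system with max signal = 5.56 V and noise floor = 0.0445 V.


Dynamic range = 20 * log10(Vmax / Vnoise).
DR = 20 * log10(5.56 / 0.0445)
DR = 20 * log10(124.94)
DR = 41.93 dB

41.93 dB


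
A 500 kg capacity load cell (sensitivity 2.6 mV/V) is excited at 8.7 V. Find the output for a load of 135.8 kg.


Vout = rated_output * Vex * (load / capacity).
Vout = 2.6 * 8.7 * (135.8 / 500)
Vout = 2.6 * 8.7 * 0.2716
Vout = 6.144 mV

6.144 mV


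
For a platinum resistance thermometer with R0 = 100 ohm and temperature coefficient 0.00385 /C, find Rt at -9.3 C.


The RTD equation: Rt = R0 * (1 + alpha * T).
Rt = 100 * (1 + 0.00385 * -9.3)
Rt = 100 * (1 + -0.035805)
Rt = 100 * 0.964195
Rt = 96.419 ohm

96.419 ohm


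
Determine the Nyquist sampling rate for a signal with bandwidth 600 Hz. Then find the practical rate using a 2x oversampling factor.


By Nyquist theorem, fs_min = 2 * fmax.
fs_min = 2 * 600 = 1200 Hz
Practical rate = 2 * fs_min = 2 * 1200 = 2400 Hz

fs_min = 1200 Hz, fs_practical = 2400 Hz


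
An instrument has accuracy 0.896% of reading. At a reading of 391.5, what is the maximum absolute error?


Absolute error = (accuracy% / 100) * reading.
Error = (0.896 / 100) * 391.5
Error = 0.00896 * 391.5
Error = 3.5078

3.5078


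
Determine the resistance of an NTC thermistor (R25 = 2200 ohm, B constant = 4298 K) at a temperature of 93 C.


NTC thermistor equation: Rt = R25 * exp(B * (1/T - 1/T25)).
T in Kelvin: 366.15 K, T25 = 298.15 K
1/T - 1/T25 = 1/366.15 - 1/298.15 = -0.0006229
B * (1/T - 1/T25) = 4298 * -0.0006229 = -2.6772
Rt = 2200 * exp(-2.6772) = 151.3 ohm

151.3 ohm


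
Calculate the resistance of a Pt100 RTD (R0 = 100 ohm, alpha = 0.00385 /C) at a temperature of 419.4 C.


The RTD equation: Rt = R0 * (1 + alpha * T).
Rt = 100 * (1 + 0.00385 * 419.4)
Rt = 100 * (1 + 1.61469)
Rt = 100 * 2.61469
Rt = 261.469 ohm

261.469 ohm


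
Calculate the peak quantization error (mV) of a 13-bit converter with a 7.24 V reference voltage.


The maximum quantization error is +/- LSB/2.
LSB = Vref / 2^n = 7.24 / 8192 = 0.00088379 V
Max error = LSB / 2 = 0.00088379 / 2 = 0.00044189 V
Max error = 0.4419 mV

0.4419 mV


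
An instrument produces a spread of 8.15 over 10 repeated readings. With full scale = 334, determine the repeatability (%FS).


Repeatability = (spread / full scale) * 100%.
R = (8.15 / 334) * 100
R = 2.44 %FS

2.44 %FS


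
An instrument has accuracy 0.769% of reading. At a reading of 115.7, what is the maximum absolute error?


Absolute error = (accuracy% / 100) * reading.
Error = (0.769 / 100) * 115.7
Error = 0.00769 * 115.7
Error = 0.8897

0.8897


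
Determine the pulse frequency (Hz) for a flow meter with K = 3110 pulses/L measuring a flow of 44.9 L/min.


Frequency = K * Q / 60 (converting L/min to L/s).
f = 3110 * 44.9 / 60
f = 139639.0 / 60
f = 2327.32 Hz

2327.32 Hz


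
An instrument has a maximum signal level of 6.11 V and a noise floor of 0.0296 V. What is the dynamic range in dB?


Dynamic range = 20 * log10(Vmax / Vnoise).
DR = 20 * log10(6.11 / 0.0296)
DR = 20 * log10(206.42)
DR = 46.29 dB

46.29 dB


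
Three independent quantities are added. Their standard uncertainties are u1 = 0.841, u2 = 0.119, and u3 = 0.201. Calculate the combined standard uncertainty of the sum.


For a sum of independent quantities, uc = sqrt(u1^2 + u2^2 + u3^2).
uc = sqrt(0.841^2 + 0.119^2 + 0.201^2)
uc = sqrt(0.707281 + 0.014161 + 0.040401)
uc = 0.8728

0.8728


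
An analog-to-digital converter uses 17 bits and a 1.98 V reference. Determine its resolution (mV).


The resolution (LSB) of an ADC is Vref / 2^n.
LSB = 1.98 / 2^17
LSB = 1.98 / 131072
LSB = 1.511e-05 V = 0.0151062 mV

0.0151062 mV


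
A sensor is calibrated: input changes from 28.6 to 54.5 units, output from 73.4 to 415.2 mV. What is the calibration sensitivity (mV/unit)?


Sensitivity = (y2 - y1) / (x2 - x1).
S = (415.2 - 73.4) / (54.5 - 28.6)
S = 341.8 / 25.9
S = 13.1969 mV/unit

13.1969 mV/unit


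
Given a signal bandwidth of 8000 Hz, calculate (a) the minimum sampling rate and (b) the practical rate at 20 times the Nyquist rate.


By Nyquist theorem, fs_min = 2 * fmax.
fs_min = 2 * 8000 = 16000 Hz
Practical rate = 20 * fs_min = 20 * 16000 = 320000 Hz

fs_min = 16000 Hz, fs_practical = 320000 Hz


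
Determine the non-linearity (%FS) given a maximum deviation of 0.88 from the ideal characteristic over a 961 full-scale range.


Linearity error = (max deviation / full scale) * 100%.
Linearity = (0.88 / 961) * 100
Linearity = 0.092 %FS

0.092 %FS


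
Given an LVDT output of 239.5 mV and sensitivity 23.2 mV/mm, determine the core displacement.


Displacement = Vout / sensitivity.
d = 239.5 / 23.2
d = 10.323 mm

10.323 mm


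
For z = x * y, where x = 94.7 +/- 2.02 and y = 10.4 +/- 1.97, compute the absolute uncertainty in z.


For a product z = x*y, the relative uncertainty is:
uz/z = sqrt((ux/x)^2 + (uy/y)^2)
Relative uncertainties: ux/x = 2.02/94.7 = 0.021331
uy/y = 1.97/10.4 = 0.189423
z = 94.7 * 10.4 = 984.9
uz = 984.9 * sqrt(0.021331^2 + 0.189423^2) = 187.738

187.738


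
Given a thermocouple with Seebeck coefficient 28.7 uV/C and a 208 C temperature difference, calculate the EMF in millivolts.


The thermocouple output V = sensitivity * dT.
V = 28.7 uV/C * 208 C
V = 5969.6 uV
V = 5.97 mV

5.97 mV


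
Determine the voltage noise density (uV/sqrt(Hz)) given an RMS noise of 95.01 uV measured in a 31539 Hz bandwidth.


Noise spectral density = Vrms / sqrt(BW).
NSD = 95.01 / sqrt(31539)
NSD = 95.01 / 177.5922
NSD = 0.535 uV/sqrt(Hz)

0.535 uV/sqrt(Hz)


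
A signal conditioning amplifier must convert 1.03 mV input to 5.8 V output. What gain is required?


Gain = Vout / Vin (converting to same units).
G = 5.8 V / 1.03 mV
G = 5800.0 mV / 1.03 mV
G = 5631.07

5631.07


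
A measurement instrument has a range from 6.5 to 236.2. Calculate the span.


Span = upper range - lower range.
Span = 236.2 - (6.5)
Span = 229.7

229.7


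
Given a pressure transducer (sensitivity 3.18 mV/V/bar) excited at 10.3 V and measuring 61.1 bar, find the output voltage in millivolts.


Output = sensitivity * Vex * P.
Vout = 3.18 * 10.3 * 61.1
Vout = 32.754 * 61.1
Vout = 2001.27 mV

2001.27 mV


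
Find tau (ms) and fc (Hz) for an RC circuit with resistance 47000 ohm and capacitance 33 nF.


Time constant: tau = R * C.
tau = 47000 * 3.30e-08 = 0.001551 s
tau = 1.551 ms
Cutoff frequency: fc = 1 / (2*pi*R*C).
fc = 1 / (2*pi*0.001551) = 102.61 Hz

tau = 1.551 ms, fc = 102.61 Hz


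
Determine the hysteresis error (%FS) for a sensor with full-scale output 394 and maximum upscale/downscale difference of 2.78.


Hysteresis = (max difference / full scale) * 100%.
H = (2.78 / 394) * 100
H = 0.706 %FS

0.706 %FS


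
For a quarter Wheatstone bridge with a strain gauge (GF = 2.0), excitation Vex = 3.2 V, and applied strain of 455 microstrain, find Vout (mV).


Quarter bridge output: Vout = (GF * epsilon * Vex) / 4.
Vout = (2.0 * 455e-6 * 3.2) / 4
Vout = 0.002912 / 4 V
Vout = 0.000728 V = 0.728 mV

0.728 mV


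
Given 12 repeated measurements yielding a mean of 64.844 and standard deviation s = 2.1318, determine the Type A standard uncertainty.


The standard uncertainty for Type A evaluation is u = s / sqrt(n).
u = 2.1318 / sqrt(12)
u = 2.1318 / 3.4641
u = 0.6154

0.6154


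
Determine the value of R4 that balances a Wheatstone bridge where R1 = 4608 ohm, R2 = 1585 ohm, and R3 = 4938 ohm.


At balance: R1*R4 = R2*R3, so R4 = R2*R3/R1.
R4 = 1585 * 4938 / 4608
R4 = 7826730 / 4608
R4 = 1698.51 ohm

1698.51 ohm


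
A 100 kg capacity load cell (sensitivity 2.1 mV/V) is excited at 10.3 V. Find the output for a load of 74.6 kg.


Vout = rated_output * Vex * (load / capacity).
Vout = 2.1 * 10.3 * (74.6 / 100)
Vout = 2.1 * 10.3 * 0.746
Vout = 16.136 mV

16.136 mV


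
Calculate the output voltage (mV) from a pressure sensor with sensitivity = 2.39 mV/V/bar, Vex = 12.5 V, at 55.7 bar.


Output = sensitivity * Vex * P.
Vout = 2.39 * 12.5 * 55.7
Vout = 29.875 * 55.7
Vout = 1664.04 mV

1664.04 mV


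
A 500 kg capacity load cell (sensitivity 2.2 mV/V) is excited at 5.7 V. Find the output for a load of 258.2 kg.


Vout = rated_output * Vex * (load / capacity).
Vout = 2.2 * 5.7 * (258.2 / 500)
Vout = 2.2 * 5.7 * 0.5164
Vout = 6.476 mV

6.476 mV


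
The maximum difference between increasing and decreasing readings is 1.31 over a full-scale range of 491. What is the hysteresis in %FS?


Hysteresis = (max difference / full scale) * 100%.
H = (1.31 / 491) * 100
H = 0.267 %FS

0.267 %FS


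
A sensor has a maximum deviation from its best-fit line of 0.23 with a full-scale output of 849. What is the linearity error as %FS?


Linearity error = (max deviation / full scale) * 100%.
Linearity = (0.23 / 849) * 100
Linearity = 0.027 %FS

0.027 %FS


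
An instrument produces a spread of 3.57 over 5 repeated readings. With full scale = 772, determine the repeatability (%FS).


Repeatability = (spread / full scale) * 100%.
R = (3.57 / 772) * 100
R = 0.462 %FS

0.462 %FS


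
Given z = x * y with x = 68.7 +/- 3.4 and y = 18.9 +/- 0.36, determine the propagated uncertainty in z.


For a product z = x*y, the relative uncertainty is:
uz/z = sqrt((ux/x)^2 + (uy/y)^2)
Relative uncertainties: ux/x = 3.4/68.7 = 0.049491
uy/y = 0.36/18.9 = 0.019048
z = 68.7 * 18.9 = 1298.4
uz = 1298.4 * sqrt(0.049491^2 + 0.019048^2) = 68.855

68.855


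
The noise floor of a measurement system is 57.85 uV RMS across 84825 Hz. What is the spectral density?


Noise spectral density = Vrms / sqrt(BW).
NSD = 57.85 / sqrt(84825)
NSD = 57.85 / 291.2473
NSD = 0.1986 uV/sqrt(Hz)

0.1986 uV/sqrt(Hz)


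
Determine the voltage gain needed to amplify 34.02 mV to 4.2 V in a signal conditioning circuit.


Gain = Vout / Vin (converting to same units).
G = 4.2 V / 34.02 mV
G = 4200.0 mV / 34.02 mV
G = 123.46

123.46


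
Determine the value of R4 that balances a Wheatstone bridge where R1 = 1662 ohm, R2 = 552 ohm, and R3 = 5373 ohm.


At balance: R1*R4 = R2*R3, so R4 = R2*R3/R1.
R4 = 552 * 5373 / 1662
R4 = 2965896 / 1662
R4 = 1784.53 ohm

1784.53 ohm


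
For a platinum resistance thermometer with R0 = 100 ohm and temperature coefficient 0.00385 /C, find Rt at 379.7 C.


The RTD equation: Rt = R0 * (1 + alpha * T).
Rt = 100 * (1 + 0.00385 * 379.7)
Rt = 100 * (1 + 1.461845)
Rt = 100 * 2.461845
Rt = 246.185 ohm

246.185 ohm


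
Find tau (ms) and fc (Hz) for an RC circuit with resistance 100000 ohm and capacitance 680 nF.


Time constant: tau = R * C.
tau = 100000 * 6.80e-07 = 0.068 s
tau = 68.0 ms
Cutoff frequency: fc = 1 / (2*pi*R*C).
fc = 1 / (2*pi*0.068) = 2.34 Hz

tau = 68.0 ms, fc = 2.34 Hz


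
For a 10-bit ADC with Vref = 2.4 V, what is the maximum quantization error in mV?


The maximum quantization error is +/- LSB/2.
LSB = Vref / 2^n = 2.4 / 1024 = 0.00234375 V
Max error = LSB / 2 = 0.00234375 / 2 = 0.00117187 V
Max error = 1.1719 mV

1.1719 mV


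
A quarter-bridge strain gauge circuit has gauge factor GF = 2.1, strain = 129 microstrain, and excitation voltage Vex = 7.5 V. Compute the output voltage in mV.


Quarter bridge output: Vout = (GF * epsilon * Vex) / 4.
Vout = (2.1 * 129e-6 * 7.5) / 4
Vout = 0.00203175 / 4 V
Vout = 0.00050794 V = 0.5079 mV

0.5079 mV


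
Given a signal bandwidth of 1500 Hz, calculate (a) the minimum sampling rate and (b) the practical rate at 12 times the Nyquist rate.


By Nyquist theorem, fs_min = 2 * fmax.
fs_min = 2 * 1500 = 3000 Hz
Practical rate = 12 * fs_min = 12 * 3000 = 36000 Hz

fs_min = 3000 Hz, fs_practical = 36000 Hz


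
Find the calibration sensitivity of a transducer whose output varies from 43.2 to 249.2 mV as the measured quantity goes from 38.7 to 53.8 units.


Sensitivity = (y2 - y1) / (x2 - x1).
S = (249.2 - 43.2) / (53.8 - 38.7)
S = 206.0 / 15.1
S = 13.6424 mV/unit

13.6424 mV/unit


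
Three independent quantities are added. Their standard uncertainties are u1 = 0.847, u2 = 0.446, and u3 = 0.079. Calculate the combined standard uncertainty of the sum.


For a sum of independent quantities, uc = sqrt(u1^2 + u2^2 + u3^2).
uc = sqrt(0.847^2 + 0.446^2 + 0.079^2)
uc = sqrt(0.717409 + 0.198916 + 0.006241)
uc = 0.9605

0.9605


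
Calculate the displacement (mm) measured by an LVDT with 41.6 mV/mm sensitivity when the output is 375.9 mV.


Displacement = Vout / sensitivity.
d = 375.9 / 41.6
d = 9.036 mm

9.036 mm


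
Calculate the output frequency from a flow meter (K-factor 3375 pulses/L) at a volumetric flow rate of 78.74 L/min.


Frequency = K * Q / 60 (converting L/min to L/s).
f = 3375 * 78.74 / 60
f = 265747.5 / 60
f = 4429.12 Hz

4429.12 Hz


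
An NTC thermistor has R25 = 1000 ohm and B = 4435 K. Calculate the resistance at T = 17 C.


NTC thermistor equation: Rt = R25 * exp(B * (1/T - 1/T25)).
T in Kelvin: 290.15 K, T25 = 298.15 K
1/T - 1/T25 = 1/290.15 - 1/298.15 = 9.248e-05
B * (1/T - 1/T25) = 4435 * 9.248e-05 = 0.4101
Rt = 1000 * exp(0.4101) = 1507.0 ohm

1507.0 ohm


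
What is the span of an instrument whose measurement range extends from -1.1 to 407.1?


Span = upper range - lower range.
Span = 407.1 - (-1.1)
Span = 408.2

408.2


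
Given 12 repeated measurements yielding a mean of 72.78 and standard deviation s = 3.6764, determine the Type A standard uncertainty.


The standard uncertainty for Type A evaluation is u = s / sqrt(n).
u = 3.6764 / sqrt(12)
u = 3.6764 / 3.4641
u = 1.0613

1.0613


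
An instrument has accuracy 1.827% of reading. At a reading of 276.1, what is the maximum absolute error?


Absolute error = (accuracy% / 100) * reading.
Error = (1.827 / 100) * 276.1
Error = 0.01827 * 276.1
Error = 5.0443

5.0443


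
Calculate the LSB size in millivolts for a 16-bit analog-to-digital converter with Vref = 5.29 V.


The resolution (LSB) of an ADC is Vref / 2^n.
LSB = 5.29 / 2^16
LSB = 5.29 / 65536
LSB = 8.072e-05 V = 0.08071899 mV

0.08071899 mV


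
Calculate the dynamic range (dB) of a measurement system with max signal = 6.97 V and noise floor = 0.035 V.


Dynamic range = 20 * log10(Vmax / Vnoise).
DR = 20 * log10(6.97 / 0.035)
DR = 20 * log10(199.14)
DR = 45.98 dB

45.98 dB


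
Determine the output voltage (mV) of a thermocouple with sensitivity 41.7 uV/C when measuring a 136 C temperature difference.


The thermocouple output V = sensitivity * dT.
V = 41.7 uV/C * 136 C
V = 5671.2 uV
V = 5.671 mV

5.671 mV


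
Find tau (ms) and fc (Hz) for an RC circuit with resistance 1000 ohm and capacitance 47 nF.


Time constant: tau = R * C.
tau = 1000 * 4.70e-08 = 4.7e-05 s
tau = 0.047 ms
Cutoff frequency: fc = 1 / (2*pi*R*C).
fc = 1 / (2*pi*4.7e-05) = 3386.28 Hz

tau = 0.047 ms, fc = 3386.28 Hz


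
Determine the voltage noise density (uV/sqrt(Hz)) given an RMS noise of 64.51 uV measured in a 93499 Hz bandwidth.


Noise spectral density = Vrms / sqrt(BW).
NSD = 64.51 / sqrt(93499)
NSD = 64.51 / 305.7761
NSD = 0.211 uV/sqrt(Hz)

0.211 uV/sqrt(Hz)


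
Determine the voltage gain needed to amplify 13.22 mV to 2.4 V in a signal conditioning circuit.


Gain = Vout / Vin (converting to same units).
G = 2.4 V / 13.22 mV
G = 2400.0 mV / 13.22 mV
G = 181.54

181.54


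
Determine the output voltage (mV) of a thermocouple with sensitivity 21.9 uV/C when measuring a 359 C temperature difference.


The thermocouple output V = sensitivity * dT.
V = 21.9 uV/C * 359 C
V = 7862.1 uV
V = 7.862 mV

7.862 mV


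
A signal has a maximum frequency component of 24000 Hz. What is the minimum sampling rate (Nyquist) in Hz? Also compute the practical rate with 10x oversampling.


By Nyquist theorem, fs_min = 2 * fmax.
fs_min = 2 * 24000 = 48000 Hz
Practical rate = 10 * fs_min = 10 * 48000 = 480000 Hz

fs_min = 48000 Hz, fs_practical = 480000 Hz


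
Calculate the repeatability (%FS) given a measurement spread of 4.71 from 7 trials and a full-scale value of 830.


Repeatability = (spread / full scale) * 100%.
R = (4.71 / 830) * 100
R = 0.567 %FS

0.567 %FS


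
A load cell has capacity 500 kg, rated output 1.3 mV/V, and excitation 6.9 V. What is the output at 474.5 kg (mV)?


Vout = rated_output * Vex * (load / capacity).
Vout = 1.3 * 6.9 * (474.5 / 500)
Vout = 1.3 * 6.9 * 0.949
Vout = 8.513 mV

8.513 mV


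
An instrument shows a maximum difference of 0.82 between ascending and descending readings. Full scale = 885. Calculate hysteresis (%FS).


Hysteresis = (max difference / full scale) * 100%.
H = (0.82 / 885) * 100
H = 0.093 %FS

0.093 %FS


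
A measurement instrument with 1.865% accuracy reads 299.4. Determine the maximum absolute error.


Absolute error = (accuracy% / 100) * reading.
Error = (1.865 / 100) * 299.4
Error = 0.01865 * 299.4
Error = 5.5838

5.5838


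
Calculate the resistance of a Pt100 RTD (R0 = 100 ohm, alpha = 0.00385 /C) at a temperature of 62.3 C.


The RTD equation: Rt = R0 * (1 + alpha * T).
Rt = 100 * (1 + 0.00385 * 62.3)
Rt = 100 * (1 + 0.239855)
Rt = 100 * 1.239855
Rt = 123.985 ohm

123.985 ohm


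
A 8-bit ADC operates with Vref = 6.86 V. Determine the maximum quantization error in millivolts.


The maximum quantization error is +/- LSB/2.
LSB = Vref / 2^n = 6.86 / 256 = 0.02679688 V
Max error = LSB / 2 = 0.02679688 / 2 = 0.01339844 V
Max error = 13.3984 mV

13.3984 mV


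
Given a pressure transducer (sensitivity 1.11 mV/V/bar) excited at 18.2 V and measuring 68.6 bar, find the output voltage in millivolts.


Output = sensitivity * Vex * P.
Vout = 1.11 * 18.2 * 68.6
Vout = 20.202 * 68.6
Vout = 1385.86 mV

1385.86 mV


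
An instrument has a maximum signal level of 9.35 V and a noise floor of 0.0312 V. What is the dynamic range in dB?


Dynamic range = 20 * log10(Vmax / Vnoise).
DR = 20 * log10(9.35 / 0.0312)
DR = 20 * log10(299.68)
DR = 49.53 dB

49.53 dB


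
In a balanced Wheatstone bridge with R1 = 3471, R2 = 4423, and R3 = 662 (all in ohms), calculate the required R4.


At balance: R1*R4 = R2*R3, so R4 = R2*R3/R1.
R4 = 4423 * 662 / 3471
R4 = 2928026 / 3471
R4 = 843.57 ohm

843.57 ohm


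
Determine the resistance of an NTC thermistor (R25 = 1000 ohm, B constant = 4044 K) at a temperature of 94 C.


NTC thermistor equation: Rt = R25 * exp(B * (1/T - 1/T25)).
T in Kelvin: 367.15 K, T25 = 298.15 K
1/T - 1/T25 = 1/367.15 - 1/298.15 = -0.00063033
B * (1/T - 1/T25) = 4044 * -0.00063033 = -2.5491
Rt = 1000 * exp(-2.5491) = 78.2 ohm

78.2 ohm


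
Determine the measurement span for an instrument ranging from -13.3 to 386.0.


Span = upper range - lower range.
Span = 386.0 - (-13.3)
Span = 399.3

399.3


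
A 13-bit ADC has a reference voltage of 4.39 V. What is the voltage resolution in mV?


The resolution (LSB) of an ADC is Vref / 2^n.
LSB = 4.39 / 2^13
LSB = 4.39 / 8192
LSB = 0.00053589 V = 0.53588867 mV

0.53588867 mV


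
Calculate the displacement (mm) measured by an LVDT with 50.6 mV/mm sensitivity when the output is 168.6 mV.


Displacement = Vout / sensitivity.
d = 168.6 / 50.6
d = 3.332 mm

3.332 mm


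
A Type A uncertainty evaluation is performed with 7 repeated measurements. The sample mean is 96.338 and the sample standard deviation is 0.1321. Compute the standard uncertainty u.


The standard uncertainty for Type A evaluation is u = s / sqrt(n).
u = 0.1321 / sqrt(7)
u = 0.1321 / 2.6458
u = 0.0499

0.0499


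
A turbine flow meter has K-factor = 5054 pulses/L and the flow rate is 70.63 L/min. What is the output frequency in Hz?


Frequency = K * Q / 60 (converting L/min to L/s).
f = 5054 * 70.63 / 60
f = 356964.02 / 60
f = 5949.4 Hz

5949.4 Hz


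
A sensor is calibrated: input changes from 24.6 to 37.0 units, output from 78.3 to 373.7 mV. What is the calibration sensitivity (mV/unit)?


Sensitivity = (y2 - y1) / (x2 - x1).
S = (373.7 - 78.3) / (37.0 - 24.6)
S = 295.4 / 12.4
S = 23.8226 mV/unit

23.8226 mV/unit


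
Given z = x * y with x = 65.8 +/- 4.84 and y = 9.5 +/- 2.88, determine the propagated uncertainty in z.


For a product z = x*y, the relative uncertainty is:
uz/z = sqrt((ux/x)^2 + (uy/y)^2)
Relative uncertainties: ux/x = 4.84/65.8 = 0.073556
uy/y = 2.88/9.5 = 0.303158
z = 65.8 * 9.5 = 625.1
uz = 625.1 * sqrt(0.073556^2 + 0.303158^2) = 195.002

195.002


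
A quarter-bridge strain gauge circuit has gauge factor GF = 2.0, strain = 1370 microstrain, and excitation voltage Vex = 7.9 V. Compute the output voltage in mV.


Quarter bridge output: Vout = (GF * epsilon * Vex) / 4.
Vout = (2.0 * 1370e-6 * 7.9) / 4
Vout = 0.021646 / 4 V
Vout = 0.0054115 V = 5.4115 mV

5.4115 mV


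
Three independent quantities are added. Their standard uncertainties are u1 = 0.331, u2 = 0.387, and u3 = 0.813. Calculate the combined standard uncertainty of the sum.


For a sum of independent quantities, uc = sqrt(u1^2 + u2^2 + u3^2).
uc = sqrt(0.331^2 + 0.387^2 + 0.813^2)
uc = sqrt(0.109561 + 0.149769 + 0.660969)
uc = 0.9593

0.9593


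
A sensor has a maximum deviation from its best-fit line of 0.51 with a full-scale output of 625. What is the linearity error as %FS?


Linearity error = (max deviation / full scale) * 100%.
Linearity = (0.51 / 625) * 100
Linearity = 0.082 %FS

0.082 %FS


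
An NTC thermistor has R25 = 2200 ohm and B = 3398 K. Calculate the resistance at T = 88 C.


NTC thermistor equation: Rt = R25 * exp(B * (1/T - 1/T25)).
T in Kelvin: 361.15 K, T25 = 298.15 K
1/T - 1/T25 = 1/361.15 - 1/298.15 = -0.00058508
B * (1/T - 1/T25) = 3398 * -0.00058508 = -1.9881
Rt = 2200 * exp(-1.9881) = 301.3 ohm

301.3 ohm


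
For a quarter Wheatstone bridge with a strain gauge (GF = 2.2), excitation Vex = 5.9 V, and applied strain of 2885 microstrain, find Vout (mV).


Quarter bridge output: Vout = (GF * epsilon * Vex) / 4.
Vout = (2.2 * 2885e-6 * 5.9) / 4
Vout = 0.0374473 / 4 V
Vout = 0.00936183 V = 9.3618 mV

9.3618 mV


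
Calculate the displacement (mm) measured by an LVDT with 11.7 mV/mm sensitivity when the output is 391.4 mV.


Displacement = Vout / sensitivity.
d = 391.4 / 11.7
d = 33.453 mm

33.453 mm


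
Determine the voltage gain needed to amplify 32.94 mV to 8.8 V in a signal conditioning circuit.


Gain = Vout / Vin (converting to same units).
G = 8.8 V / 32.94 mV
G = 8800.0 mV / 32.94 mV
G = 267.15

267.15
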